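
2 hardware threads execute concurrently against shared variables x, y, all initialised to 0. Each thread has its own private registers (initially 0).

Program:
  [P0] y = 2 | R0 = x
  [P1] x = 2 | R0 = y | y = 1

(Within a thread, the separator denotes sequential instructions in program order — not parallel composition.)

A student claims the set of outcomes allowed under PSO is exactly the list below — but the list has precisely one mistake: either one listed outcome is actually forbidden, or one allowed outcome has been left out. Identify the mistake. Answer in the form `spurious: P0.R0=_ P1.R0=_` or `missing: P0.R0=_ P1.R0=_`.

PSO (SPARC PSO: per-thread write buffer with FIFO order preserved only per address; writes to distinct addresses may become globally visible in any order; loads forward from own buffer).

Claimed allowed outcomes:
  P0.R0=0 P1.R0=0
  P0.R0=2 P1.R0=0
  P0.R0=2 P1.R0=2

outcome vector order: (P0.R0,P1.R0)
PSO: 4 outcomes — {<0 0>, <0 2>, <2 0>, <2 2>}
PSO∖claimed = {<0 2>}

missing: P0.R0=0 P1.R0=2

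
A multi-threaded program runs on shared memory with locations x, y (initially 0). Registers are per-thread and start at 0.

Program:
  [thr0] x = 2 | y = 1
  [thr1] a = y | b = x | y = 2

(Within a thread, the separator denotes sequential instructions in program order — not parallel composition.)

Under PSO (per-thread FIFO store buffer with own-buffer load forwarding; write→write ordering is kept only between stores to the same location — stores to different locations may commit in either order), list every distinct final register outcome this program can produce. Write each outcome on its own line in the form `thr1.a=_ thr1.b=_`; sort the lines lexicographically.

outcome vector order: (thr1.a,thr1.b)
|PSO outcomes| = 4

thr1.a=0 thr1.b=0
thr1.a=0 thr1.b=2
thr1.a=1 thr1.b=0
thr1.a=1 thr1.b=2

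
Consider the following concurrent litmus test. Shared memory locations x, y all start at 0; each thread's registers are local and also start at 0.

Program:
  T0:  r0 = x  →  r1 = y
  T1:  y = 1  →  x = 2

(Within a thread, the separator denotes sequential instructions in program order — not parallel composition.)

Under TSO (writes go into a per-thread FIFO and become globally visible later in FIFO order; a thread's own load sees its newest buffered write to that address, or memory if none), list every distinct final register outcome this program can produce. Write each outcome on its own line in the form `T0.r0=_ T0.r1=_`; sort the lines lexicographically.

T0.r0=0 T0.r1=0
T0.r0=0 T0.r1=1
T0.r0=2 T0.r1=1

outcome vector order: (T0.r0,T0.r1)
|TSO outcomes| = 3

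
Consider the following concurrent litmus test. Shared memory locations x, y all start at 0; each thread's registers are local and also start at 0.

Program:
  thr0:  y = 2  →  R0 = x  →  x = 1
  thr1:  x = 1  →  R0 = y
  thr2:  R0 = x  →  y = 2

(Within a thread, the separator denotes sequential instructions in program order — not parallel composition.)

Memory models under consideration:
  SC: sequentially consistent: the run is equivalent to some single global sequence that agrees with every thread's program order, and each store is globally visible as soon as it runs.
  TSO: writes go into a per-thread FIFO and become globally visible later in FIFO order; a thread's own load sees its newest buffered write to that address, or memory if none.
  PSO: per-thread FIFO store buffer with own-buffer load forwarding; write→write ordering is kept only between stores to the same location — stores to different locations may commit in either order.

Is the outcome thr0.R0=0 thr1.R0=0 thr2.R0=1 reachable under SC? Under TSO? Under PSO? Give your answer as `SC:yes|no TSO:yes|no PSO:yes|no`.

SC:no TSO:yes PSO:yes

outcome vector order: (thr0.R0,thr1.R0,thr2.R0)
under SC → 020 021 100 101 120 121
under TSO → 000 001 020 021 100 101 120 121
under PSO → 000 001 020 021 100 101 120 121
target 001 ∈ {TSO,PSO}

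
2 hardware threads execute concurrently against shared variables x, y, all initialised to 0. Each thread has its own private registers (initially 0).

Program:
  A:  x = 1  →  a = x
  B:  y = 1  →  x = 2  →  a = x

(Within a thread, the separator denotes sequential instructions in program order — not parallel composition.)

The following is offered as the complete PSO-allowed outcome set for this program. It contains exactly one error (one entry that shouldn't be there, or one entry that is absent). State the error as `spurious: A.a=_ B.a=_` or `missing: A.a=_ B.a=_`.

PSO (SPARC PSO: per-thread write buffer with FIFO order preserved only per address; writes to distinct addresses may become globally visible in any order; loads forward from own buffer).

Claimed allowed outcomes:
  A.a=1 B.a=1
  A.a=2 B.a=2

missing: A.a=1 B.a=2

outcome vector order: (A.a,B.a)
[PSO] allowed = {(1,1), (1,2), (2,2)}
PSO∖claimed = {(1,2)}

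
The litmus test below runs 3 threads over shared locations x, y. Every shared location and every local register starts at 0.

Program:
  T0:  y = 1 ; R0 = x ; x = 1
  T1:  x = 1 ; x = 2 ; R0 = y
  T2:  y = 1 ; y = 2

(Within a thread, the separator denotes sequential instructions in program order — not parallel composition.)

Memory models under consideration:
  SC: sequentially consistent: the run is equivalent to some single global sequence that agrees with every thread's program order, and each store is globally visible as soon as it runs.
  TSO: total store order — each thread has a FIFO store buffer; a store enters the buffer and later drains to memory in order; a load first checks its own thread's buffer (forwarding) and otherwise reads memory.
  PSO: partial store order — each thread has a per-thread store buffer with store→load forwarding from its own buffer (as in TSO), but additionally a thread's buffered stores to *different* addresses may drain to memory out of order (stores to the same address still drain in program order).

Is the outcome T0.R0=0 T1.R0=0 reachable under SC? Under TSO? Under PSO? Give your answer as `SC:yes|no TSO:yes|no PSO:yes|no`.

SC:no TSO:yes PSO:yes

outcome vector order: (T0.R0,T1.R0)
[SC] allowed = {<0 1> <0 2> <1 1> <1 2> <2 0> <2 1> <2 2>}
[TSO] allowed = {<0 0> <0 1> <0 2> <1 0> <1 1> <1 2> <2 0> <2 1> <2 2>}
[PSO] allowed = {<0 0> <0 1> <0 2> <1 0> <1 1> <1 2> <2 0> <2 1> <2 2>}
target <0 0> ∈ {TSO,PSO}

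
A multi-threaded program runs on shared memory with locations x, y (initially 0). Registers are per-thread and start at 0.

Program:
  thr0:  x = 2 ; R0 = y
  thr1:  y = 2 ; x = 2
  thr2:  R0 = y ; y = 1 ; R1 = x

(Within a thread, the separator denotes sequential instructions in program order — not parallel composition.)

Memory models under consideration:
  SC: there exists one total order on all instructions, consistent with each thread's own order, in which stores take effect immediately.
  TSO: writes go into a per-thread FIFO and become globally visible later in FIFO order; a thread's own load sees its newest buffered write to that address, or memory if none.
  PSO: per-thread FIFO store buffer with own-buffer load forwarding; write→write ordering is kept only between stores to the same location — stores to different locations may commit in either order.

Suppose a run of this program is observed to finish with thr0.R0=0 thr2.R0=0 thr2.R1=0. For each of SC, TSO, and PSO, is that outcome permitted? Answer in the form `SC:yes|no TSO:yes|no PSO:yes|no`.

outcome vector order: (thr0.R0,thr2.R0,thr2.R1)
SC: 9 outcomes — {(0,0,2); (0,2,2); (1,0,0); (1,0,2); (1,2,0); (1,2,2); (2,0,0); (2,0,2); (2,2,2)}
TSO: 12 outcomes — {(0,0,0); (0,0,2); (0,2,0); (0,2,2); (1,0,0); (1,0,2); (1,2,0); (1,2,2); (2,0,0); (2,0,2); (2,2,0); (2,2,2)}
PSO: 12 outcomes — {(0,0,0); (0,0,2); (0,2,0); (0,2,2); (1,0,0); (1,0,2); (1,2,0); (1,2,2); (2,0,0); (2,0,2); (2,2,0); (2,2,2)}
target (0,0,0) ∈ {TSO,PSO}

SC:no TSO:yes PSO:yes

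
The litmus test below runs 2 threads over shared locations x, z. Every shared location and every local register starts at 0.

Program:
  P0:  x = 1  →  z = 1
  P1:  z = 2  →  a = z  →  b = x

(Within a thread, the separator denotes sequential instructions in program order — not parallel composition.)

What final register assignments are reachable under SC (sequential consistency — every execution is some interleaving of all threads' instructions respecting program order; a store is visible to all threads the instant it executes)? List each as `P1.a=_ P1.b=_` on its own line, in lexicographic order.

P1.a=1 P1.b=1
P1.a=2 P1.b=0
P1.a=2 P1.b=1

outcome vector order: (P1.a,P1.b)
|SC outcomes| = 3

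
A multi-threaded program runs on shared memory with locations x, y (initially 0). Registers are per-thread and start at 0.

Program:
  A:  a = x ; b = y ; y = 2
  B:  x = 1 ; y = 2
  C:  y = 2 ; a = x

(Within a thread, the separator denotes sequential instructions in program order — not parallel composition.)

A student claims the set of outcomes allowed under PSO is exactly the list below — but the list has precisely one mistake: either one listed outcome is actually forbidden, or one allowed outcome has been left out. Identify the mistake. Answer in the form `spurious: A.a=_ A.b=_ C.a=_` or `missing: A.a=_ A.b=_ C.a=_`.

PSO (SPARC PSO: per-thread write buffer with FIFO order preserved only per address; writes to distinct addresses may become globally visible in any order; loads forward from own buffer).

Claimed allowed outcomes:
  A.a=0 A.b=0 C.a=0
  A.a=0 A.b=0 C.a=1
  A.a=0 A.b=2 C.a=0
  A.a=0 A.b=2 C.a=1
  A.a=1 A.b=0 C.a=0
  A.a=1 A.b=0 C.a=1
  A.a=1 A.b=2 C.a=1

missing: A.a=1 A.b=2 C.a=0

outcome vector order: (A.a,A.b,C.a)
PSO: 8 outcomes — {<0 0 0>; <0 0 1>; <0 2 0>; <0 2 1>; <1 0 0>; <1 0 1>; <1 2 0>; <1 2 1>}
PSO∖claimed = {<1 2 0>}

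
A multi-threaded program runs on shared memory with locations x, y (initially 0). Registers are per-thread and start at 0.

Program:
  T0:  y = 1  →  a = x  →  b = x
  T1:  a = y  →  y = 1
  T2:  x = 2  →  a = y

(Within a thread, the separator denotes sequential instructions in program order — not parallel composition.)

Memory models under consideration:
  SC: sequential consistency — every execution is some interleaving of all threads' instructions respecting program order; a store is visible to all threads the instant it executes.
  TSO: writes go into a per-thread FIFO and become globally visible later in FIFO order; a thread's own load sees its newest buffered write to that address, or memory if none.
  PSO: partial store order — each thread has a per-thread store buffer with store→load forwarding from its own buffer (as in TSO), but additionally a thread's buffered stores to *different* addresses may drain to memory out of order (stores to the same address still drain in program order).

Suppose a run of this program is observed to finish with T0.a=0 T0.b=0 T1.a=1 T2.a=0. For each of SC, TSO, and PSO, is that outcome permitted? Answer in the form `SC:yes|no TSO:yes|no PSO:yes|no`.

outcome vector order: (T0.a,T0.b,T1.a,T2.a)
SC (8): (0,0,0,1), (0,0,1,1), (0,2,0,1), (0,2,1,1), (2,2,0,0), (2,2,0,1), (2,2,1,0), (2,2,1,1)
TSO (12): (0,0,0,0), (0,0,0,1), (0,0,1,0), (0,0,1,1), (0,2,0,0), (0,2,0,1), (0,2,1,0), (0,2,1,1), (2,2,0,0), (2,2,0,1), (2,2,1,0), (2,2,1,1)
PSO (12): (0,0,0,0), (0,0,0,1), (0,0,1,0), (0,0,1,1), (0,2,0,0), (0,2,0,1), (0,2,1,0), (0,2,1,1), (2,2,0,0), (2,2,0,1), (2,2,1,0), (2,2,1,1)
target (0,0,1,0) ∈ {TSO,PSO}

SC:no TSO:yes PSO:yes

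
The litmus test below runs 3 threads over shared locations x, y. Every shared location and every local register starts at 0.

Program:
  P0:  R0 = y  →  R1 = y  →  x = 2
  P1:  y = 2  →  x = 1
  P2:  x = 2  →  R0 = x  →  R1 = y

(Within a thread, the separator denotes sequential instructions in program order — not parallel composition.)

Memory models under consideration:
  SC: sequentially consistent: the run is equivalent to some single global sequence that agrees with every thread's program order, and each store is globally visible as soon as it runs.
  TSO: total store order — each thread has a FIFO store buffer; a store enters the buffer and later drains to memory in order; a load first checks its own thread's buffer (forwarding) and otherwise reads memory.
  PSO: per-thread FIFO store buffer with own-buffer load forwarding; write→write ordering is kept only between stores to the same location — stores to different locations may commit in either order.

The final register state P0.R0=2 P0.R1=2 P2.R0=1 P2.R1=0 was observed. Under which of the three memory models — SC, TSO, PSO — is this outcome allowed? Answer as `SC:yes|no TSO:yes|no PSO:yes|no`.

SC:no TSO:no PSO:yes

outcome vector order: (P0.R0,P0.R1,P2.R0,P2.R1)
under SC → 0012 0020 0022 0212 0220 0222 2212 2220 2222
under TSO → 0012 0020 0022 0212 0220 0222 2212 2220 2222
under PSO → 0010 0012 0020 0022 0210 0212 0220 0222 2210 2212 2220 2222
target 2210 ∈ {PSO}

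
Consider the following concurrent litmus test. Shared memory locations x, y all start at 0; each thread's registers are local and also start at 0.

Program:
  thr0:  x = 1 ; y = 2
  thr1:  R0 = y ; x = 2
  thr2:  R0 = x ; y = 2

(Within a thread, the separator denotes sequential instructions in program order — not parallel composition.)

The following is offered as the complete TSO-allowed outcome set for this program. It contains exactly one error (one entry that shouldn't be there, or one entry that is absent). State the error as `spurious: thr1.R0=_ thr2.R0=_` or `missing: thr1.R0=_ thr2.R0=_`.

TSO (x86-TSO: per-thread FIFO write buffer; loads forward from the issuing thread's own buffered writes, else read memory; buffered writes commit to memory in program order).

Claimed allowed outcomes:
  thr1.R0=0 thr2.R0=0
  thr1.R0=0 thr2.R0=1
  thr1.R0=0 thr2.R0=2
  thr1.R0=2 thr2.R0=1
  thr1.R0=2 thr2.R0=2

outcome vector order: (thr1.R0,thr2.R0)
TSO: 6 outcomes — {0/0; 0/1; 0/2; 2/0; 2/1; 2/2}
TSO∖claimed = {2/0}

missing: thr1.R0=2 thr2.R0=0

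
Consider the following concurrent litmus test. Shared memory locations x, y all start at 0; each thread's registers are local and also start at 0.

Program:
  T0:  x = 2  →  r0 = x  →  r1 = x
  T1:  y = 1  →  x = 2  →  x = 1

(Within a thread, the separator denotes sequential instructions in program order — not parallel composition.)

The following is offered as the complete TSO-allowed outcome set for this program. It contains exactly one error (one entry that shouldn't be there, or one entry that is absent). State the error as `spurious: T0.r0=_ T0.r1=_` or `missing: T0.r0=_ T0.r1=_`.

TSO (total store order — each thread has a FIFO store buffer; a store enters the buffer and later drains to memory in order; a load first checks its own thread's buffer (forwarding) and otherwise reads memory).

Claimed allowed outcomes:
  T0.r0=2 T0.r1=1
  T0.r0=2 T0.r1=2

missing: T0.r0=1 T0.r1=1

outcome vector order: (T0.r0,T0.r1)
[TSO] allowed = {<1 1>; <2 1>; <2 2>}
TSO∖claimed = {<1 1>}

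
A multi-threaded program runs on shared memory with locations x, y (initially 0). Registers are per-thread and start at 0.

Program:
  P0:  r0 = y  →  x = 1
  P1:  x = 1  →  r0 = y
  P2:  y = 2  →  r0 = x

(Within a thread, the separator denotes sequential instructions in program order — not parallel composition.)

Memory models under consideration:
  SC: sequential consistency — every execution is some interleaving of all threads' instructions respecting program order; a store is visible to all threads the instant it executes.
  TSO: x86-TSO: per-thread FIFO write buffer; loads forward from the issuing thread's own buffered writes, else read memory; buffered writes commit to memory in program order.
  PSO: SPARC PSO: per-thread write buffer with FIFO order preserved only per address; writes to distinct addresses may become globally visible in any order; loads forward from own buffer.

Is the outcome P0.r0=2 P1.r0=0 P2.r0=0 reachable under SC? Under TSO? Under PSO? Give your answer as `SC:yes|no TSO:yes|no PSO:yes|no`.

SC:no TSO:yes PSO:yes

outcome vector order: (P0.r0,P1.r0,P2.r0)
under SC → (0,0,1), (0,2,0), (0,2,1), (2,0,1), (2,2,0), (2,2,1)
under TSO → (0,0,0), (0,0,1), (0,2,0), (0,2,1), (2,0,0), (2,0,1), (2,2,0), (2,2,1)
under PSO → (0,0,0), (0,0,1), (0,2,0), (0,2,1), (2,0,0), (2,0,1), (2,2,0), (2,2,1)
target (2,0,0) ∈ {TSO,PSO}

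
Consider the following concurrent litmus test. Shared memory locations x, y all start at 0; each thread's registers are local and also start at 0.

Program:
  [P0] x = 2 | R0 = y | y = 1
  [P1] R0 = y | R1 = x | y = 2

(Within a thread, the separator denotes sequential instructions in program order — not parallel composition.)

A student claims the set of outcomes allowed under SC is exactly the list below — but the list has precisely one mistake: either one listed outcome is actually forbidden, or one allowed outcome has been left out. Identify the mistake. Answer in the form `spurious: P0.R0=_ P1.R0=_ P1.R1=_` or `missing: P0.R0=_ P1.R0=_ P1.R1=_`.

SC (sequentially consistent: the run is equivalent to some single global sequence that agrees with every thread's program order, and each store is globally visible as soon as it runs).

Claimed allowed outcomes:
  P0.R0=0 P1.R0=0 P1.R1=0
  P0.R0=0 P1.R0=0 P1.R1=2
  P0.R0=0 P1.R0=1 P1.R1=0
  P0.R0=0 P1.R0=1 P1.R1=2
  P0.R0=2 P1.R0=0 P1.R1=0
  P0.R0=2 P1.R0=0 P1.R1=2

outcome vector order: (P0.R0,P1.R0,P1.R1)
[SC] allowed = {<0 0 0>, <0 0 2>, <0 1 2>, <2 0 0>, <2 0 2>}
claimed∖SC = {<0 1 0>}

spurious: P0.R0=0 P1.R0=1 P1.R1=0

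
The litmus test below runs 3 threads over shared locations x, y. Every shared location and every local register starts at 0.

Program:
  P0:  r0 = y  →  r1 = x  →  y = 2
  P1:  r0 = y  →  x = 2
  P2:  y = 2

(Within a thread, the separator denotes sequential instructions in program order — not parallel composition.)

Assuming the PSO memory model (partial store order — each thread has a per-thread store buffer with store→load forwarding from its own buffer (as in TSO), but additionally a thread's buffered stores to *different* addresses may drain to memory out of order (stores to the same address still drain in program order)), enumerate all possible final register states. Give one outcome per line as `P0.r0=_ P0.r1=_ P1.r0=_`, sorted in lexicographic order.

P0.r0=0 P0.r1=0 P1.r0=0
P0.r0=0 P0.r1=0 P1.r0=2
P0.r0=0 P0.r1=2 P1.r0=0
P0.r0=0 P0.r1=2 P1.r0=2
P0.r0=2 P0.r1=0 P1.r0=0
P0.r0=2 P0.r1=0 P1.r0=2
P0.r0=2 P0.r1=2 P1.r0=0
P0.r0=2 P0.r1=2 P1.r0=2

outcome vector order: (P0.r0,P0.r1,P1.r0)
|PSO outcomes| = 8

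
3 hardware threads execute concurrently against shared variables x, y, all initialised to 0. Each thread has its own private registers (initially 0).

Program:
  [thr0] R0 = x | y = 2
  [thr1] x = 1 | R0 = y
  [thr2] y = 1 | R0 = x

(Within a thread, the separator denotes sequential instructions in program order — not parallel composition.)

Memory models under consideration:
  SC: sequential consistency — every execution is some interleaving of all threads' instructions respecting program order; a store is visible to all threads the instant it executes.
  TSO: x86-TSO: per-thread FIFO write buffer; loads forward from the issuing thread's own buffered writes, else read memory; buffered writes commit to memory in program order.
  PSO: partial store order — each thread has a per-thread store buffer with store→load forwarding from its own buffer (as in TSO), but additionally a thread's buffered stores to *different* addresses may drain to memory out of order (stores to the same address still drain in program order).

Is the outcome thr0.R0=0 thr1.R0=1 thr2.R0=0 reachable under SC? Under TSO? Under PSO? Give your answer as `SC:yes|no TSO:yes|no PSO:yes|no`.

outcome vector order: (thr0.R0,thr1.R0,thr2.R0)
[SC] allowed = {<0 0 1> <0 1 0> <0 1 1> <0 2 0> <0 2 1> <1 0 1> <1 1 0> <1 1 1> <1 2 0> <1 2 1>}
[TSO] allowed = {<0 0 0> <0 0 1> <0 1 0> <0 1 1> <0 2 0> <0 2 1> <1 0 0> <1 0 1> <1 1 0> <1 1 1> <1 2 0> <1 2 1>}
[PSO] allowed = {<0 0 0> <0 0 1> <0 1 0> <0 1 1> <0 2 0> <0 2 1> <1 0 0> <1 0 1> <1 1 0> <1 1 1> <1 2 0> <1 2 1>}
target <0 1 0> ∈ {SC,TSO,PSO}

SC:yes TSO:yes PSO:yes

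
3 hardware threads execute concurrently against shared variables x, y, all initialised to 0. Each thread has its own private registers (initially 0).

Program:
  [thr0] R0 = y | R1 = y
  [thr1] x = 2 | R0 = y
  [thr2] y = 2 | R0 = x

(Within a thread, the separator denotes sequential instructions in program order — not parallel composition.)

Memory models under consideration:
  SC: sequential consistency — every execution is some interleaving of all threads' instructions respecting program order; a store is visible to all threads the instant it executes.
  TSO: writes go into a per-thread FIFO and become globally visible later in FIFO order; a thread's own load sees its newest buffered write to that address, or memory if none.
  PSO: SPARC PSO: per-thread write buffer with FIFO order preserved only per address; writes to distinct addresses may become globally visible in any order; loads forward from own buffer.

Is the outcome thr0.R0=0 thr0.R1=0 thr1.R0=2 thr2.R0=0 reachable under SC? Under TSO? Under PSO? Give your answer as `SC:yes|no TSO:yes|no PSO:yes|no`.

outcome vector order: (thr0.R0,thr0.R1,thr1.R0,thr2.R0)
SC (9): <0 0 0 2>, <0 0 2 0>, <0 0 2 2>, <0 2 0 2>, <0 2 2 0>, <0 2 2 2>, <2 2 0 2>, <2 2 2 0>, <2 2 2 2>
TSO (12): <0 0 0 0>, <0 0 0 2>, <0 0 2 0>, <0 0 2 2>, <0 2 0 0>, <0 2 0 2>, <0 2 2 0>, <0 2 2 2>, <2 2 0 0>, <2 2 0 2>, <2 2 2 0>, <2 2 2 2>
PSO (12): <0 0 0 0>, <0 0 0 2>, <0 0 2 0>, <0 0 2 2>, <0 2 0 0>, <0 2 0 2>, <0 2 2 0>, <0 2 2 2>, <2 2 0 0>, <2 2 0 2>, <2 2 2 0>, <2 2 2 2>
target <0 0 2 0> ∈ {SC,TSO,PSO}

SC:yes TSO:yes PSO:yes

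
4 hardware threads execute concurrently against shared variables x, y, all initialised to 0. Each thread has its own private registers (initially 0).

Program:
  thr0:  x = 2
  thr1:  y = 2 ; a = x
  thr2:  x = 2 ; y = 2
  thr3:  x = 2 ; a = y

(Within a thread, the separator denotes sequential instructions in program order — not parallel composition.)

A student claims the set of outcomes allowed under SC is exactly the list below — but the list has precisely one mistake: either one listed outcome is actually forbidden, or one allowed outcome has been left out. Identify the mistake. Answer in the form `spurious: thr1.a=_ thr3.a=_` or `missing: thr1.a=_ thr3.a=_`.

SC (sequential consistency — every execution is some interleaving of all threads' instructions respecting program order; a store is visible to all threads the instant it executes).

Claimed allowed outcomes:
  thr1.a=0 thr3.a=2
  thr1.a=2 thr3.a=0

missing: thr1.a=2 thr3.a=2

outcome vector order: (thr1.a,thr3.a)
SC (3): 02; 20; 22
SC∖claimed = {22}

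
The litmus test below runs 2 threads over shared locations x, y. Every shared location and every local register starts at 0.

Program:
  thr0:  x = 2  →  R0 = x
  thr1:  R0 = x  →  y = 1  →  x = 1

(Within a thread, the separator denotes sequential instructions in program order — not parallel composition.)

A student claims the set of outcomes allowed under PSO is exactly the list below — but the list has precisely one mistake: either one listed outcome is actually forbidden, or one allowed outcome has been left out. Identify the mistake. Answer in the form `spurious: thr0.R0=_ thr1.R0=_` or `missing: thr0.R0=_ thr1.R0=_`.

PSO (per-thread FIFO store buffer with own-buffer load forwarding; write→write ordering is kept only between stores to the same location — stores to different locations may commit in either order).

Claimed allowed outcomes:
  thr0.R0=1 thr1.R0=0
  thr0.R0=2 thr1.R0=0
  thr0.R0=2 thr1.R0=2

outcome vector order: (thr0.R0,thr1.R0)
under PSO → 10; 12; 20; 22
PSO∖claimed = {12}

missing: thr0.R0=1 thr1.R0=2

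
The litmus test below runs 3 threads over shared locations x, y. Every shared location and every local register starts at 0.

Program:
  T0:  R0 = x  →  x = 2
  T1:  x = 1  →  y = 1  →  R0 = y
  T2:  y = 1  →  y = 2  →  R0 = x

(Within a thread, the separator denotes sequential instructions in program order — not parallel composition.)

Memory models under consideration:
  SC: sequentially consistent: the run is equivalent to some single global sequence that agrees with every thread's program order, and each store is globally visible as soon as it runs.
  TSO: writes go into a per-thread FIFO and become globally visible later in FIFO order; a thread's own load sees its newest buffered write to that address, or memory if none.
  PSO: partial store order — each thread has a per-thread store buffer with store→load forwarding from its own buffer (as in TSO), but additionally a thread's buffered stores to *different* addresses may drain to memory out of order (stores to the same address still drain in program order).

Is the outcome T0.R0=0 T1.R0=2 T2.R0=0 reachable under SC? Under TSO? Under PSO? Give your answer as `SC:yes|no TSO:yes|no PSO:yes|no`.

SC:no TSO:yes PSO:yes

outcome vector order: (T0.R0,T1.R0,T2.R0)
SC (10): 0/1/0, 0/1/1, 0/1/2, 0/2/1, 0/2/2, 1/1/0, 1/1/1, 1/1/2, 1/2/1, 1/2/2
TSO (12): 0/1/0, 0/1/1, 0/1/2, 0/2/0, 0/2/1, 0/2/2, 1/1/0, 1/1/1, 1/1/2, 1/2/0, 1/2/1, 1/2/2
PSO (12): 0/1/0, 0/1/1, 0/1/2, 0/2/0, 0/2/1, 0/2/2, 1/1/0, 1/1/1, 1/1/2, 1/2/0, 1/2/1, 1/2/2
target 0/2/0 ∈ {TSO,PSO}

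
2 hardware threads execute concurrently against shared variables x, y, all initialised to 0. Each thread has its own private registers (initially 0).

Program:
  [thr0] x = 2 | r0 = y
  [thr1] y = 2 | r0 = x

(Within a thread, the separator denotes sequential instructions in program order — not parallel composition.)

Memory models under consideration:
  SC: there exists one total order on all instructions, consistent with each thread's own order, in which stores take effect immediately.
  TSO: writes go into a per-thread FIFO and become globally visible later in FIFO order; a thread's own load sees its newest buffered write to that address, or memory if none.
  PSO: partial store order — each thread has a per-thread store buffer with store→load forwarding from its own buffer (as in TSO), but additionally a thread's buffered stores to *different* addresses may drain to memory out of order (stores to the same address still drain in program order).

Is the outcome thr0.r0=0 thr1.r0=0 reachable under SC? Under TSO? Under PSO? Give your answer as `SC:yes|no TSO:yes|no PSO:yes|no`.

SC:no TSO:yes PSO:yes

outcome vector order: (thr0.r0,thr1.r0)
SC (3): <0 2>, <2 0>, <2 2>
TSO (4): <0 0>, <0 2>, <2 0>, <2 2>
PSO (4): <0 0>, <0 2>, <2 0>, <2 2>
target <0 0> ∈ {TSO,PSO}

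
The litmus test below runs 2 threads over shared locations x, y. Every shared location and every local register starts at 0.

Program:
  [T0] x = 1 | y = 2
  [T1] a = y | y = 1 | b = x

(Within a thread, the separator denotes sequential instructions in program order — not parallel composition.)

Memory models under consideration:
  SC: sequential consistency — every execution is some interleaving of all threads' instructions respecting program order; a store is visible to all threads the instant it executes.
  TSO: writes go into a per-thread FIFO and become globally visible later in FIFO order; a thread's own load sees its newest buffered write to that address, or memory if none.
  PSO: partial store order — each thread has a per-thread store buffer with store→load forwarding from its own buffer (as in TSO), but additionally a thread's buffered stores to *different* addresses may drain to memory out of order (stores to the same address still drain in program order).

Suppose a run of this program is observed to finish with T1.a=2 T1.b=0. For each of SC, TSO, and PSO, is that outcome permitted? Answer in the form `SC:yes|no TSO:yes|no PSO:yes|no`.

outcome vector order: (T1.a,T1.b)
SC (3): 0/0 0/1 2/1
TSO (3): 0/0 0/1 2/1
PSO (4): 0/0 0/1 2/0 2/1
target 2/0 ∈ {PSO}

SC:no TSO:no PSO:yes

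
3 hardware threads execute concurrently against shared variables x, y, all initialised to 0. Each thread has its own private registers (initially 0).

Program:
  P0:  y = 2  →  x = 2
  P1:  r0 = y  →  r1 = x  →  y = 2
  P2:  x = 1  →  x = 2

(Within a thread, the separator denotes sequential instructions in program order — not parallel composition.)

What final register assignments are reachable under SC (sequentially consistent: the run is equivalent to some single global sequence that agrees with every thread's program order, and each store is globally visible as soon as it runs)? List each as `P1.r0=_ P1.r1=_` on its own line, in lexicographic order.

P1.r0=0 P1.r1=0
P1.r0=0 P1.r1=1
P1.r0=0 P1.r1=2
P1.r0=2 P1.r1=0
P1.r0=2 P1.r1=1
P1.r0=2 P1.r1=2

outcome vector order: (P1.r0,P1.r1)
|SC outcomes| = 6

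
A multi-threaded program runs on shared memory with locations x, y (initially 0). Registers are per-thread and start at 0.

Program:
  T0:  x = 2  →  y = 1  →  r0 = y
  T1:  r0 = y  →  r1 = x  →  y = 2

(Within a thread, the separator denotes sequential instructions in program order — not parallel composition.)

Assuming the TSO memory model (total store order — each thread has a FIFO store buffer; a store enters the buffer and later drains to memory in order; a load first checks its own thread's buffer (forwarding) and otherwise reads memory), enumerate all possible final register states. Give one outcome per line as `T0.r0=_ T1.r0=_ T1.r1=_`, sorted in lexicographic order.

T0.r0=1 T1.r0=0 T1.r1=0
T0.r0=1 T1.r0=0 T1.r1=2
T0.r0=1 T1.r0=1 T1.r1=2
T0.r0=2 T1.r0=0 T1.r1=0
T0.r0=2 T1.r0=0 T1.r1=2
T0.r0=2 T1.r0=1 T1.r1=2

outcome vector order: (T0.r0,T1.r0,T1.r1)
|TSO outcomes| = 6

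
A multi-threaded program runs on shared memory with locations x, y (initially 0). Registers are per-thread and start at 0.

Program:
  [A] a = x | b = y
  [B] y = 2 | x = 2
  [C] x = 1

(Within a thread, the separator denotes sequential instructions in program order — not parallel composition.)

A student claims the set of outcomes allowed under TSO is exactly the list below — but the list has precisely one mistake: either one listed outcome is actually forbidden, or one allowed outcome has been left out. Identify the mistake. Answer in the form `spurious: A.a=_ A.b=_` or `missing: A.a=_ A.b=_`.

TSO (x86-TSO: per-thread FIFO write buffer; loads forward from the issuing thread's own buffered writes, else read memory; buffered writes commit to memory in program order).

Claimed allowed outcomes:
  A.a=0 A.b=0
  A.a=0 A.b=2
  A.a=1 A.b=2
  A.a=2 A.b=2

missing: A.a=1 A.b=0

outcome vector order: (A.a,A.b)
[TSO] allowed = {(0,0) (0,2) (1,0) (1,2) (2,2)}
TSO∖claimed = {(1,0)}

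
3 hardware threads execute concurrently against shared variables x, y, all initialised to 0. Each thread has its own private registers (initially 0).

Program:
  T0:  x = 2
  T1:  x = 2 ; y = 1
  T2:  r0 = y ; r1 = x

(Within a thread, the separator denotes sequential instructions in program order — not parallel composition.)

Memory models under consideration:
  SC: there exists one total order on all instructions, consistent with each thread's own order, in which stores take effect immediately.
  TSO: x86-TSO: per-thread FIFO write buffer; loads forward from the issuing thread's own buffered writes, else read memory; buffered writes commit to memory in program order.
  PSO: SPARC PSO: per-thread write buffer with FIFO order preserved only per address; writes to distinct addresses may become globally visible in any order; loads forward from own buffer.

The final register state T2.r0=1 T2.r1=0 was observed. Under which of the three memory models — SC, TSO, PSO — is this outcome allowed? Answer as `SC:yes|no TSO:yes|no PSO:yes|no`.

SC:no TSO:no PSO:yes

outcome vector order: (T2.r0,T2.r1)
SC: 3 outcomes — {<0 0>, <0 2>, <1 2>}
TSO: 3 outcomes — {<0 0>, <0 2>, <1 2>}
PSO: 4 outcomes — {<0 0>, <0 2>, <1 0>, <1 2>}
target <1 0> ∈ {PSO}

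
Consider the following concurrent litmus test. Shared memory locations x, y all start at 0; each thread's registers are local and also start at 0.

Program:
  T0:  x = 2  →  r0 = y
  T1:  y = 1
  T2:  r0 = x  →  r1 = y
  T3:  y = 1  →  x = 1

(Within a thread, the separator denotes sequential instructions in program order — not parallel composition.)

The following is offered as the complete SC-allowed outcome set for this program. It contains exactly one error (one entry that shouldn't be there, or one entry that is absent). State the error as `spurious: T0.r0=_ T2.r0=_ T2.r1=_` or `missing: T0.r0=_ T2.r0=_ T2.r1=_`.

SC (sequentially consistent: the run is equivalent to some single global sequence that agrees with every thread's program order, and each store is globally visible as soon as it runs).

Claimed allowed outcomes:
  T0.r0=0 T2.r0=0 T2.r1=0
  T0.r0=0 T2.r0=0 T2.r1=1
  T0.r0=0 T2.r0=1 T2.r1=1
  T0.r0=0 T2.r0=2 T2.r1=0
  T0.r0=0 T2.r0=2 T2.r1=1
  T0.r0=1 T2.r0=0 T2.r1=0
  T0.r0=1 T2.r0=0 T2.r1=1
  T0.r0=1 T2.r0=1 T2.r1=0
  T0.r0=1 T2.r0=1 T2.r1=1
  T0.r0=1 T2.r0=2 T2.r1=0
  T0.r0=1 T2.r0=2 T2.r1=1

spurious: T0.r0=1 T2.r0=1 T2.r1=0

outcome vector order: (T0.r0,T2.r0,T2.r1)
SC: 10 outcomes — {<0 0 0> <0 0 1> <0 1 1> <0 2 0> <0 2 1> <1 0 0> <1 0 1> <1 1 1> <1 2 0> <1 2 1>}
claimed∖SC = {<1 1 0>}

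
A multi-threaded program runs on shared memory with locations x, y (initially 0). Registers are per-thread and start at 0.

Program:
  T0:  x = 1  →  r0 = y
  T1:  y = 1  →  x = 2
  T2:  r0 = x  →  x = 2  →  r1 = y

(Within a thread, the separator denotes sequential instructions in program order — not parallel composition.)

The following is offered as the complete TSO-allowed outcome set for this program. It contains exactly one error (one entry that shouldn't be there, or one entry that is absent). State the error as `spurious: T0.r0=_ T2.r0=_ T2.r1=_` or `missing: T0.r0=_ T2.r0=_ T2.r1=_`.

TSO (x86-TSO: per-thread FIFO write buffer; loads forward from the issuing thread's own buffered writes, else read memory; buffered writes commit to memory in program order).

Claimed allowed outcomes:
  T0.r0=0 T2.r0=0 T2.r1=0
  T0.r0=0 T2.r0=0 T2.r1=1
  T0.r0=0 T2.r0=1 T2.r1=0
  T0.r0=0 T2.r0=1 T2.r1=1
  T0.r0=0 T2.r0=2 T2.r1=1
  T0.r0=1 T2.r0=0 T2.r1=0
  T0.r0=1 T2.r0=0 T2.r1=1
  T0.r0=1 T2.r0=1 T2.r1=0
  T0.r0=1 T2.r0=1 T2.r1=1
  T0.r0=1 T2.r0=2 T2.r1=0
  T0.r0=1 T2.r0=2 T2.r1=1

spurious: T0.r0=1 T2.r0=2 T2.r1=0

outcome vector order: (T0.r0,T2.r0,T2.r1)
under TSO → 0/0/0, 0/0/1, 0/1/0, 0/1/1, 0/2/1, 1/0/0, 1/0/1, 1/1/0, 1/1/1, 1/2/1
claimed∖TSO = {1/2/0}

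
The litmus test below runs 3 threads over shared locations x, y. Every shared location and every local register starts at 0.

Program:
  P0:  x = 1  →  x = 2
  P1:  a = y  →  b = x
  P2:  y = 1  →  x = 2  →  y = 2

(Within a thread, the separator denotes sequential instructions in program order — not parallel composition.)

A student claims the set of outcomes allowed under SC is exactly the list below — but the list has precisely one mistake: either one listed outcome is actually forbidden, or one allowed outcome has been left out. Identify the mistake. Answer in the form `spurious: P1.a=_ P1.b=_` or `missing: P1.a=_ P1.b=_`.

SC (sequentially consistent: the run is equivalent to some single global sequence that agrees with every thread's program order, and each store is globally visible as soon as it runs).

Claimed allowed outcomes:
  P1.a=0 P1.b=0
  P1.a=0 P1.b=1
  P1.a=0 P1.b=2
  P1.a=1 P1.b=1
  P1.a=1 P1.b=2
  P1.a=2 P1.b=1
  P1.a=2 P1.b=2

outcome vector order: (P1.a,P1.b)
under SC → <0 0> <0 1> <0 2> <1 0> <1 1> <1 2> <2 1> <2 2>
SC∖claimed = {<1 0>}

missing: P1.a=1 P1.b=0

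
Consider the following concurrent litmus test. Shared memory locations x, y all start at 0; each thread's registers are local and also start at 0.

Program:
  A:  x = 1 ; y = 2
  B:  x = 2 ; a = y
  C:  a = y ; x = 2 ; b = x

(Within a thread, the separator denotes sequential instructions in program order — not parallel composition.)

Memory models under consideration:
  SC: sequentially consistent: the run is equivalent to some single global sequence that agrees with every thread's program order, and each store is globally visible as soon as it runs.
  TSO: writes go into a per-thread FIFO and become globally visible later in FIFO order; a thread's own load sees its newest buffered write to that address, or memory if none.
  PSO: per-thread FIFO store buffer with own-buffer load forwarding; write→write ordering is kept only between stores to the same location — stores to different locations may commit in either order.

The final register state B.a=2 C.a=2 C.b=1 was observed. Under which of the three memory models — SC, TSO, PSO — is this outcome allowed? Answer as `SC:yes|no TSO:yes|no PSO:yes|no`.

SC:no TSO:no PSO:yes

outcome vector order: (B.a,C.a,C.b)
SC: 6 outcomes — {001 002 022 201 202 222}
TSO: 6 outcomes — {001 002 022 201 202 222}
PSO: 8 outcomes — {001 002 021 022 201 202 221 222}
target 221 ∈ {PSO}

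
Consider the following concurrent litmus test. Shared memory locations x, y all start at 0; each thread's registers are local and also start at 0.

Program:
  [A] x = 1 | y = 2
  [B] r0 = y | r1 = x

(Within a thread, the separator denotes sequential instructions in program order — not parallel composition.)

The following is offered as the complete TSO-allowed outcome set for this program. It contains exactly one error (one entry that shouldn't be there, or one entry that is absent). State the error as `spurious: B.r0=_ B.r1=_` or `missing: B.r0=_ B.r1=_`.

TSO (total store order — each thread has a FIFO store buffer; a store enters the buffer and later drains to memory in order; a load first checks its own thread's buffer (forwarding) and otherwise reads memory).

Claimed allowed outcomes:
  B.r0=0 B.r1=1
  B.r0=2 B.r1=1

missing: B.r0=0 B.r1=0

outcome vector order: (B.r0,B.r1)
under TSO → (0,0), (0,1), (2,1)
TSO∖claimed = {(0,0)}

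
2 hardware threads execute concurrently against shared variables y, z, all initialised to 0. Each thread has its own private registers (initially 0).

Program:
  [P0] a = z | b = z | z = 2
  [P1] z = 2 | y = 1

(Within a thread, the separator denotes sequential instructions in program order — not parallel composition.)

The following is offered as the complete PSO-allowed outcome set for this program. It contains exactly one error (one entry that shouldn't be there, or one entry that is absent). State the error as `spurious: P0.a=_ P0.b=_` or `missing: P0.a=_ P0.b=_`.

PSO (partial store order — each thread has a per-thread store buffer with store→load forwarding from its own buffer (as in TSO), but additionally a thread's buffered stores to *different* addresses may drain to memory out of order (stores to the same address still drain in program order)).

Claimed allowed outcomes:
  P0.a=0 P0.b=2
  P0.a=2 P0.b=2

missing: P0.a=0 P0.b=0

outcome vector order: (P0.a,P0.b)
under PSO → <0 0>, <0 2>, <2 2>
PSO∖claimed = {<0 0>}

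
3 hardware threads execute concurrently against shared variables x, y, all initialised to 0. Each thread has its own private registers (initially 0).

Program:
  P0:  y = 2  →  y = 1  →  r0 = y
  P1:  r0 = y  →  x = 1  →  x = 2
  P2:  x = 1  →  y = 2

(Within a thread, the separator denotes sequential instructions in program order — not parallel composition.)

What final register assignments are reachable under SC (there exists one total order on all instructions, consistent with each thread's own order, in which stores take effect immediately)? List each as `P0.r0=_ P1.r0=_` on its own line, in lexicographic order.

P0.r0=1 P1.r0=0
P0.r0=1 P1.r0=1
P0.r0=1 P1.r0=2
P0.r0=2 P1.r0=0
P0.r0=2 P1.r0=1
P0.r0=2 P1.r0=2

outcome vector order: (P0.r0,P1.r0)
|SC outcomes| = 6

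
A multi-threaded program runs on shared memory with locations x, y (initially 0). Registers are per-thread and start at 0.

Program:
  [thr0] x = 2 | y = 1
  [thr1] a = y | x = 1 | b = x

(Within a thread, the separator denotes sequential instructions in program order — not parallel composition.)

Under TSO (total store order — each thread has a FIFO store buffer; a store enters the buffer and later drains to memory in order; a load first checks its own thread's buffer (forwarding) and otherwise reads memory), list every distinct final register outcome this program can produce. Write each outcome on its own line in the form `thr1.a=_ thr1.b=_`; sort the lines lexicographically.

thr1.a=0 thr1.b=1
thr1.a=0 thr1.b=2
thr1.a=1 thr1.b=1

outcome vector order: (thr1.a,thr1.b)
|TSO outcomes| = 3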